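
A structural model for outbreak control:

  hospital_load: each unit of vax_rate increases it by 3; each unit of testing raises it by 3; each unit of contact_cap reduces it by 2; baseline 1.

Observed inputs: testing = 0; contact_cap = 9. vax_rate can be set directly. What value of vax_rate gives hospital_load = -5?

vax_rate = 4

Substituting into the hospital_load equation gives hospital_load = 3*vax_rate - 17.
Solve 3*vax_rate - 17 = -5: vax_rate = (-5 + 17) / 3 = 4.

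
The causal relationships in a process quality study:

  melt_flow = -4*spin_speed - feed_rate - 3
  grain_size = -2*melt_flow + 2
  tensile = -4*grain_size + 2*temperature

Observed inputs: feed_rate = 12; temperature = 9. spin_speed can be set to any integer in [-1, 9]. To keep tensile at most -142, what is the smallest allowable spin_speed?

spin_speed = 1

Substituting into the melt_flow equation gives melt_flow = -4*spin_speed - 15.
Substituting into the grain_size equation gives grain_size = 8*spin_speed + 32.
tensile becomes -32*spin_speed - 110.
Require -32*spin_speed - 110 ≤ -142, so spin_speed ≥ 1.
The smallest integer in [-1, 9] satisfying this is 1.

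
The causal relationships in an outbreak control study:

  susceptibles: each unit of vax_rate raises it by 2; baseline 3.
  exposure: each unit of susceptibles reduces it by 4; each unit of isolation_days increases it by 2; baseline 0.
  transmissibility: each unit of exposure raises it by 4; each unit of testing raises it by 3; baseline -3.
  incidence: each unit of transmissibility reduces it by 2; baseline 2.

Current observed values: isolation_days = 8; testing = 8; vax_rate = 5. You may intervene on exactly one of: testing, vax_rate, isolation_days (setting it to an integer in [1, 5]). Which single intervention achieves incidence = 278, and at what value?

set testing = 3

Intervening on testing: with other inputs at their observed values, incidence = -6*testing + 296. Solving for 278 gives testing = 3, within [1, 5].
Intervening on vax_rate: incidence = 64*vax_rate - 72. Reaching 278 requires vax_rate = 175/32, not an integer.
Intervening on isolation_days: incidence = -16*isolation_days + 376. Reaching 278 requires isolation_days = 49/8, not an integer.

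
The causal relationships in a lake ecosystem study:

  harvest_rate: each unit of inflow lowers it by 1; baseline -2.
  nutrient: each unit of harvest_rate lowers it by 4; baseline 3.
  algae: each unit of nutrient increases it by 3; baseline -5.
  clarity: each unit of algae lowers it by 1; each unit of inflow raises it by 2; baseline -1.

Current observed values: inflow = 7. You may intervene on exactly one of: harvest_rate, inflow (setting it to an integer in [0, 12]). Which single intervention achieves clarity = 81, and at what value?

set harvest_rate = 6

Intervening on harvest_rate: with other inputs at their observed values, clarity = 12*harvest_rate + 9. Solving for 81 gives harvest_rate = 6, within [0, 12].
Intervening on inflow: clarity = -10*inflow - 29. Reaching 81 requires inflow = -11, outside [0, 12].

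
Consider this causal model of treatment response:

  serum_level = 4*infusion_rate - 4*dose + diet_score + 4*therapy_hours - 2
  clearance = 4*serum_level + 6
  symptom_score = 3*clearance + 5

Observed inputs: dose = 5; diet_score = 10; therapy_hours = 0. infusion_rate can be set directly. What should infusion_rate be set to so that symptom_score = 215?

Substituting into the serum_level equation gives serum_level = 4*infusion_rate - 12.
So clearance = 16*infusion_rate - 42.
symptom_score becomes 48*infusion_rate - 121.
Solve 48*infusion_rate - 121 = 215: infusion_rate = (215 + 121) / 48 = 7.

infusion_rate = 7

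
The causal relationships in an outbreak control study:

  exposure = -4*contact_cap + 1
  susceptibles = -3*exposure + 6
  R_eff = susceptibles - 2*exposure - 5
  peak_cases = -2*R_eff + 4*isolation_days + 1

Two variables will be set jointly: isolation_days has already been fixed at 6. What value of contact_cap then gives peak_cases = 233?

contact_cap = -5

With isolation_days held at 6:
Substituting into the susceptibles equation gives susceptibles = 12*contact_cap + 3.
So R_eff = 20*contact_cap - 4.
Substituting into the peak_cases equation gives peak_cases = -40*contact_cap + 33.
Solve -40*contact_cap + 33 = 233: contact_cap = (233 - 33) / -40 = -5.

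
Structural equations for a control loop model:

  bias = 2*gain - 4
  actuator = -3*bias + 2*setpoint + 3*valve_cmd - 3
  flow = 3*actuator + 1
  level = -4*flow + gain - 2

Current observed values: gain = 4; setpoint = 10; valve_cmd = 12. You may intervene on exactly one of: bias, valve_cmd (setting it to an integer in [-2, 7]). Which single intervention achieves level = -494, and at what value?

set bias = 4

Intervening on bias: with other inputs at their observed values, level = 36*bias - 638. Solving for -494 gives bias = 4, within [-2, 7].
Intervening on valve_cmd: level = -36*valve_cmd - 62. Reaching -494 requires valve_cmd = 12, outside [-2, 7].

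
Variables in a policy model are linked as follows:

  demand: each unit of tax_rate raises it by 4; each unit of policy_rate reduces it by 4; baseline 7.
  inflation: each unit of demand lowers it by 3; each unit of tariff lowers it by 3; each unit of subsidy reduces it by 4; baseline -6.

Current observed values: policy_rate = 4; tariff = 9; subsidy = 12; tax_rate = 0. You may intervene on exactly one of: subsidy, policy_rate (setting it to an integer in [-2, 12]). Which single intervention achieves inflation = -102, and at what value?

Intervening on subsidy: inflation = -4*subsidy - 6. Reaching -102 requires subsidy = 24, outside [-2, 12].
Intervening on policy_rate: with other inputs at their observed values, inflation = 12*policy_rate - 102. Solving for -102 gives policy_rate = 0, within [-2, 12].

set policy_rate = 0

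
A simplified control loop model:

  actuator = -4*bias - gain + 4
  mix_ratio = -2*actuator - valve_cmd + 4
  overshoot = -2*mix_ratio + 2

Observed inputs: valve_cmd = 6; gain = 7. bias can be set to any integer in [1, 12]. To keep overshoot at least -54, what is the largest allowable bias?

Substituting into the actuator equation gives actuator = -4*bias - 3.
Substituting into the mix_ratio equation gives mix_ratio = 8*bias + 4.
Substituting into the overshoot equation gives overshoot = -16*bias - 6.
Require -16*bias - 6 ≥ -54, so bias ≤ 3.
The largest integer in [1, 12] satisfying this is 3.

bias = 3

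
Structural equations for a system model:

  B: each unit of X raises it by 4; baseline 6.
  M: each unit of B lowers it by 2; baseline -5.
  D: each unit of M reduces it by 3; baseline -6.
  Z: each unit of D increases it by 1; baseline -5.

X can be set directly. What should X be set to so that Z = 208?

Substituting into the M equation gives M = -8*X - 17.
D becomes 24*X + 45.
This gives Z = 24*X + 40.
Solve 24*X + 40 = 208: X = (208 - 40) / 24 = 7.

X = 7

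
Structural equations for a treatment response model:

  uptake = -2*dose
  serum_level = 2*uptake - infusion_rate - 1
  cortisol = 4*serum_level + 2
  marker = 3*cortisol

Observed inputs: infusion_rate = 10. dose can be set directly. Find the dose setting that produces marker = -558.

dose = 9

Substituting into the serum_level equation gives serum_level = -4*dose - 11.
Substituting into the cortisol equation gives cortisol = -16*dose - 42.
This gives marker = -48*dose - 126.
Solve -48*dose - 126 = -558: dose = (-558 + 126) / -48 = 9.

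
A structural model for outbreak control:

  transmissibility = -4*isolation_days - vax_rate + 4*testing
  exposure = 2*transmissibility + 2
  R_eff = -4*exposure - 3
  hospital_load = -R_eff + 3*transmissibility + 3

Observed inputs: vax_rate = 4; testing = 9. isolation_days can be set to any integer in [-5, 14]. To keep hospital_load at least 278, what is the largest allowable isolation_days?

isolation_days = 2

Substituting into the transmissibility equation gives transmissibility = -4*isolation_days + 32.
Substituting into the exposure equation gives exposure = -8*isolation_days + 66.
Substituting into the R_eff equation gives R_eff = 32*isolation_days - 267.
Substituting into the hospital_load equation gives hospital_load = -44*isolation_days + 366.
Require -44*isolation_days + 366 ≥ 278, so isolation_days ≤ 2.
The largest integer in [-5, 14] satisfying this is 2.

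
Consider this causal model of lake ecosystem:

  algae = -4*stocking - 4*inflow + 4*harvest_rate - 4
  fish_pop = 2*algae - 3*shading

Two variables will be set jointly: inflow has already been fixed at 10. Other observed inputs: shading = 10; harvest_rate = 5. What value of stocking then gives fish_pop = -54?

With inflow held at 10:
Substituting into the algae equation gives algae = -4*stocking - 24.
Substituting into the fish_pop equation gives fish_pop = -8*stocking - 78.
Solve -8*stocking - 78 = -54: stocking = (-54 + 78) / -8 = -3.

stocking = -3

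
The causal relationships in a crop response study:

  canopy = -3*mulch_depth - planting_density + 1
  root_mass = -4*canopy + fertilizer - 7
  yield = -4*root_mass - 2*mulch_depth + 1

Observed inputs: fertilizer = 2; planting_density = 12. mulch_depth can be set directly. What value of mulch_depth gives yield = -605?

mulch_depth = 9

Substituting into the canopy equation gives canopy = -3*mulch_depth - 11.
Substituting into the root_mass equation gives root_mass = 12*mulch_depth + 39.
yield becomes -50*mulch_depth - 155.
Solve -50*mulch_depth - 155 = -605: mulch_depth = (-605 + 155) / -50 = 9.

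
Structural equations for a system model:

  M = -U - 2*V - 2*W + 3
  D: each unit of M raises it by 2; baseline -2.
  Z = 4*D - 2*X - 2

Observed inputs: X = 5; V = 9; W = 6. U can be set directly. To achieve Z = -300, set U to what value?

Substituting into the M equation gives M = -U - 27.
So D = -2*U - 56.
Z becomes -8*U - 236.
Solve -8*U - 236 = -300: U = (-300 + 236) / -8 = 8.

U = 8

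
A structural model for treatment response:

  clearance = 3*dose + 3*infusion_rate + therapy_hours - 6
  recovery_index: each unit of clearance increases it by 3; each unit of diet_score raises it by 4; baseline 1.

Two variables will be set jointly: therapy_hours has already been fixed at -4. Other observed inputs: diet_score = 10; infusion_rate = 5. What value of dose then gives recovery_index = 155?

With therapy_hours held at -4:
Substituting into the clearance equation gives clearance = 3*dose + 5.
This gives recovery_index = 9*dose + 56.
Solve 9*dose + 56 = 155: dose = (155 - 56) / 9 = 11.

dose = 11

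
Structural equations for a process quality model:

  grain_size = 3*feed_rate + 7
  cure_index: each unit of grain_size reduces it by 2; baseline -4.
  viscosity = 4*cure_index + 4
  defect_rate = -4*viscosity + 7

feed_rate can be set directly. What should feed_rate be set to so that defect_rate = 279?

feed_rate = 0

Substituting into the cure_index equation gives cure_index = -6*feed_rate - 18.
Substituting into the viscosity equation gives viscosity = -24*feed_rate - 68.
Substituting into the defect_rate equation gives defect_rate = 96*feed_rate + 279.
Solve 96*feed_rate + 279 = 279: feed_rate = (279 - 279) / 96 = 0.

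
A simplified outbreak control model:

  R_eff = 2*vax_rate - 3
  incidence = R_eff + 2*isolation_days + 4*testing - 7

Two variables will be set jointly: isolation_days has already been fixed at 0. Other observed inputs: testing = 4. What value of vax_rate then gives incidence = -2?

With isolation_days held at 0:
Substituting into the incidence equation gives incidence = 2*vax_rate + 6.
Solve 2*vax_rate + 6 = -2: vax_rate = (-2 - 6) / 2 = -4.

vax_rate = -4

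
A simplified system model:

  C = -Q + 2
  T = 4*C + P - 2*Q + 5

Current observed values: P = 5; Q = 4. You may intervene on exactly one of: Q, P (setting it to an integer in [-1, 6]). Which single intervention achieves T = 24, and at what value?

Intervening on Q: with other inputs at their observed values, T = -6*Q + 18. Solving for 24 gives Q = -1, within [-1, 6].
Intervening on P: T = P - 11. Reaching 24 requires P = 35, outside [-1, 6].

set Q = -1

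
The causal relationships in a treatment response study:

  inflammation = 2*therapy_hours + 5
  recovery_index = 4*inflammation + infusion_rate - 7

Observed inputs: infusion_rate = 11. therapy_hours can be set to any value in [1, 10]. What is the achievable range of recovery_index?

32 to 104

Substituting into the recovery_index equation gives recovery_index = 8*therapy_hours + 24.
Linear in therapy_hours, so extremes are at the endpoints: therapy_hours = 1 gives recovery_index = 32; therapy_hours = 10 gives recovery_index = 104.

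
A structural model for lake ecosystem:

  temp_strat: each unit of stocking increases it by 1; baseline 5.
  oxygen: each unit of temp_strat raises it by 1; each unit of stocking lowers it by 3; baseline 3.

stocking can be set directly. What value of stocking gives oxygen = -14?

stocking = 11

Substituting into the oxygen equation gives oxygen = -2*stocking + 8.
Solve -2*stocking + 8 = -14: stocking = (-14 - 8) / -2 = 11.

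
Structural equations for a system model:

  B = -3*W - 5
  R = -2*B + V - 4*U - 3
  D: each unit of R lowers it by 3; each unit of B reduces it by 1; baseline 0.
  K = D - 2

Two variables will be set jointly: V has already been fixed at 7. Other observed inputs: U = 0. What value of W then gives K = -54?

W = 1

With V held at 7:
Substituting into the R equation gives R = 6*W + 14.
Substituting into the D equation gives D = -15*W - 37.
Substituting into the K equation gives K = -15*W - 39.
Solve -15*W - 39 = -54: W = (-54 + 39) / -15 = 1.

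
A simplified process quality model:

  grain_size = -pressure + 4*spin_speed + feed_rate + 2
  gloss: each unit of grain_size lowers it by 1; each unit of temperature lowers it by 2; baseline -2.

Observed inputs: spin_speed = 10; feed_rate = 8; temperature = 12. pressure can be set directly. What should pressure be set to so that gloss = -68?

pressure = 8

Substituting into the grain_size equation gives grain_size = -pressure + 50.
Substituting into the gloss equation gives gloss = pressure - 76.
Solve pressure - 76 = -68: pressure = (-68 + 76) / 1 = 8.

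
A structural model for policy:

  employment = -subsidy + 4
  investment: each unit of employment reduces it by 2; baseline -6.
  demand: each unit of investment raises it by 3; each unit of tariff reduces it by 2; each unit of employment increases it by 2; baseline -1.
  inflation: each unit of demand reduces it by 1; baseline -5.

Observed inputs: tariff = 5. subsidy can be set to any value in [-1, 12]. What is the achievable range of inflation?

-8 to 44

Substituting into the investment equation gives investment = 2*subsidy - 14.
Substituting into the demand equation gives demand = 4*subsidy - 45.
So inflation = -4*subsidy + 40.
Linear in subsidy, so extremes are at the endpoints: subsidy = -1 gives inflation = 44; subsidy = 12 gives inflation = -8.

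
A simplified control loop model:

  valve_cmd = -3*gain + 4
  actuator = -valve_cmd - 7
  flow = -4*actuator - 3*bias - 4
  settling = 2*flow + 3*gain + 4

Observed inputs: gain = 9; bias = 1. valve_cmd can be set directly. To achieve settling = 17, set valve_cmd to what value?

valve_cmd = -7

Intervening on valve_cmd fixes its value directly, overriding its dependence on gain.
Substituting into the flow equation gives flow = 4*valve_cmd + 21.
settling becomes 8*valve_cmd + 73.
Solve 8*valve_cmd + 73 = 17: valve_cmd = (17 - 73) / 8 = -7.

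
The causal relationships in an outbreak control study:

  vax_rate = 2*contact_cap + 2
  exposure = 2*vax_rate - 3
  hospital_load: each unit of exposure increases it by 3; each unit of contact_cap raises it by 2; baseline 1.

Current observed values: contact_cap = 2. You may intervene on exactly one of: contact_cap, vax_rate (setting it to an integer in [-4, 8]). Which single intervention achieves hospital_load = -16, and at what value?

set vax_rate = -2

Intervening on contact_cap: hospital_load = 14*contact_cap + 4. Reaching -16 requires contact_cap = -10/7, not an integer.
Intervening on vax_rate: with other inputs at their observed values, hospital_load = 6*vax_rate - 4. Solving for -16 gives vax_rate = -2, within [-4, 8].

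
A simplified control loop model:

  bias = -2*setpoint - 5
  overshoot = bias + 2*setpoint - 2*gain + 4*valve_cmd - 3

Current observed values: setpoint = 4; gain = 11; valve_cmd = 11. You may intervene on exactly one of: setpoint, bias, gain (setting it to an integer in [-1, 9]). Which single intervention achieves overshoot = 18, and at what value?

Intervening on setpoint: the paths from setpoint to overshoot cancel (net effect zero), leaving overshoot = 14; 18 is unreachable this way.
Intervening on bias: overshoot = bias + 27. Reaching 18 requires bias = -9, outside [-1, 9].
Intervening on gain: with other inputs at their observed values, overshoot = -2*gain + 36. Solving for 18 gives gain = 9, within [-1, 9].

set gain = 9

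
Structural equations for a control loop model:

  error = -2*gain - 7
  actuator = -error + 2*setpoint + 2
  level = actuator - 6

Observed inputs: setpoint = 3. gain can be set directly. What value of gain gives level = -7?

Substituting into the actuator equation gives actuator = 2*gain + 15.
Substituting into the level equation gives level = 2*gain + 9.
Solve 2*gain + 9 = -7: gain = (-7 - 9) / 2 = -8.

gain = -8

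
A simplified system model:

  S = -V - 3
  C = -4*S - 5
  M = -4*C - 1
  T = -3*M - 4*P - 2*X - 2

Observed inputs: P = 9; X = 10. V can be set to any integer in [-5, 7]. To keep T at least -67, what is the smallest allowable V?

V = -2

Substituting into the C equation gives C = 4*V + 7.
So M = -16*V - 29.
T becomes 48*V + 29.
Require 48*V + 29 ≥ -67, so V ≥ -2.
The smallest integer in [-5, 7] satisfying this is -2.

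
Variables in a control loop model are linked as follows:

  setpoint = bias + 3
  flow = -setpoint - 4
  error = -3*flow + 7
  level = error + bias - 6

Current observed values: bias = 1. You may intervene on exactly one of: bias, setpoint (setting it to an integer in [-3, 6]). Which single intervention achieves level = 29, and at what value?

set setpoint = 5

Intervening on bias: level = 4*bias + 22. Reaching 29 requires bias = 7/4, not an integer.
Intervening on setpoint: with other inputs at their observed values, level = 3*setpoint + 14. Solving for 29 gives setpoint = 5, within [-3, 6].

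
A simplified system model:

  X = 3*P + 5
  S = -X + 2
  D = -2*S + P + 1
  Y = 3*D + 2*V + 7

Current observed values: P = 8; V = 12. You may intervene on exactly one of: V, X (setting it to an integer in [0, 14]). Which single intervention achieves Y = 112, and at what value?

set X = 11

Intervening on V: Y = 2*V + 196. Reaching 112 requires V = -42, outside [0, 14].
Intervening on X: with other inputs at their observed values, Y = 6*X + 46. Solving for 112 gives X = 11, within [0, 14].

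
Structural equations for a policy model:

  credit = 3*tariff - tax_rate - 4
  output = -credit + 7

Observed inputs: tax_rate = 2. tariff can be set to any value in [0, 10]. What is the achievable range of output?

Substituting into the credit equation gives credit = 3*tariff - 6.
So output = -3*tariff + 13.
Linear in tariff, so extremes are at the endpoints: tariff = 0 gives output = 13; tariff = 10 gives output = -17.

-17 to 13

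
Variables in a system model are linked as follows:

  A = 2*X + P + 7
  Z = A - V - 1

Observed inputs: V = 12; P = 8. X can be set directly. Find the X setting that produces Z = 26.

Substituting into the A equation gives A = 2*X + 15.
Substituting into the Z equation gives Z = 2*X + 2.
Solve 2*X + 2 = 26: X = (26 - 2) / 2 = 12.

X = 12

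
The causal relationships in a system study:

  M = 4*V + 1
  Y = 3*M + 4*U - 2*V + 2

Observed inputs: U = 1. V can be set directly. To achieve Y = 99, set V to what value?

Substituting into the Y equation gives Y = 10*V + 9.
Solve 10*V + 9 = 99: V = (99 - 9) / 10 = 9.

V = 9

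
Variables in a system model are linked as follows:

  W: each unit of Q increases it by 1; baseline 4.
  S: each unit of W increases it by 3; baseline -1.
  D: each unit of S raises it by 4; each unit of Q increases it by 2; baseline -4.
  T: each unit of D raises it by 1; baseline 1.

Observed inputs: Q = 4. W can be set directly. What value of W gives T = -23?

W = -2

Intervening on W fixes its value directly, overriding its dependence on Q.
Substituting into the D equation gives D = 12*W.
This gives T = 12*W + 1.
Solve 12*W + 1 = -23: W = (-23 - 1) / 12 = -2.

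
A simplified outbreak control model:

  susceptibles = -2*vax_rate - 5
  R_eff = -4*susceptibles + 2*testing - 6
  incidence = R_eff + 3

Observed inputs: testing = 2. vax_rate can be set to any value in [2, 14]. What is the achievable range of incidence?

37 to 133

Substituting into the R_eff equation gives R_eff = 8*vax_rate + 18.
Substituting into the incidence equation gives incidence = 8*vax_rate + 21.
Linear in vax_rate, so extremes are at the endpoints: vax_rate = 2 gives incidence = 37; vax_rate = 14 gives incidence = 133.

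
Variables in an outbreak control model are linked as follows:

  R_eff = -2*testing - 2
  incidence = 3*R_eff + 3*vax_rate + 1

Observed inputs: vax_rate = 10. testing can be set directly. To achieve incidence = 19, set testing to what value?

Substituting into the incidence equation gives incidence = -6*testing + 25.
Solve -6*testing + 25 = 19: testing = (19 - 25) / -6 = 1.

testing = 1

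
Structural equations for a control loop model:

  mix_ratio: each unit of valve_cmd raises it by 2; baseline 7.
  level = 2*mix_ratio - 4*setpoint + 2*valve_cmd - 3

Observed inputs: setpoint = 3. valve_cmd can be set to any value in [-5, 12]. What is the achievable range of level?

Substituting into the level equation gives level = 6*valve_cmd - 1.
Linear in valve_cmd, so extremes are at the endpoints: valve_cmd = -5 gives level = -31; valve_cmd = 12 gives level = 71.

-31 to 71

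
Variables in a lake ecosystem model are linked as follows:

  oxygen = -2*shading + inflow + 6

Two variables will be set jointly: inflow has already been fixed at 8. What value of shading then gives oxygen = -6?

With inflow held at 8:
Substituting into the oxygen equation gives oxygen = -2*shading + 14.
Solve -2*shading + 14 = -6: shading = (-6 - 14) / -2 = 10.

shading = 10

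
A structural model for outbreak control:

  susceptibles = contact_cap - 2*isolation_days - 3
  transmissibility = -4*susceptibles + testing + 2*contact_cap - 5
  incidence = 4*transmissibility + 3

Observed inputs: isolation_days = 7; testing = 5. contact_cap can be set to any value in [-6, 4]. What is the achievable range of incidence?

243 to 323

Substituting into the susceptibles equation gives susceptibles = contact_cap - 17.
So transmissibility = -2*contact_cap + 68.
Substituting into the incidence equation gives incidence = -8*contact_cap + 275.
Linear in contact_cap, so extremes are at the endpoints: contact_cap = -6 gives incidence = 323; contact_cap = 4 gives incidence = 243.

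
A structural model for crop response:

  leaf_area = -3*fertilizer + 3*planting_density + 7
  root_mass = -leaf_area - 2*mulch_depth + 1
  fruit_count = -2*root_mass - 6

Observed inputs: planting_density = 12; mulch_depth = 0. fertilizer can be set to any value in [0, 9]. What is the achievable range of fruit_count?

Substituting into the leaf_area equation gives leaf_area = -3*fertilizer + 43.
This gives root_mass = 3*fertilizer - 42.
fruit_count becomes -6*fertilizer + 78.
Linear in fertilizer, so extremes are at the endpoints: fertilizer = 0 gives fruit_count = 78; fertilizer = 9 gives fruit_count = 24.

24 to 78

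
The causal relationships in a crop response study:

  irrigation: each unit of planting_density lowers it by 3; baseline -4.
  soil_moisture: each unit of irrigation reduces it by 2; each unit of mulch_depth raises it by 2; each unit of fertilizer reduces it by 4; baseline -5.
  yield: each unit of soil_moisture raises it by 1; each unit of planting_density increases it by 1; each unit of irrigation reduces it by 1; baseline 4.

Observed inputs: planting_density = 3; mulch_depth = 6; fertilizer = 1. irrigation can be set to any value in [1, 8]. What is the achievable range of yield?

Intervening on irrigation fixes its value directly, overriding its dependence on planting_density.
Substituting into the soil_moisture equation gives soil_moisture = -2*irrigation + 3.
Substituting into the yield equation gives yield = -3*irrigation + 10.
Linear in irrigation, so extremes are at the endpoints: irrigation = 1 gives yield = 7; irrigation = 8 gives yield = -14.

-14 to 7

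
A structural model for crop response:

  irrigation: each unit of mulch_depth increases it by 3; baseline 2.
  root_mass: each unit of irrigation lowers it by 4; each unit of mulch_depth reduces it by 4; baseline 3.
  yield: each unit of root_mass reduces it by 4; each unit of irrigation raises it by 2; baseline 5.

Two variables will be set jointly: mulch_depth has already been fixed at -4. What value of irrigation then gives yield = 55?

irrigation = 7

With mulch_depth held at -4:
Intervening on irrigation fixes its value directly, overriding its dependence on mulch_depth.
Substituting into the root_mass equation gives root_mass = -4*irrigation + 19.
This gives yield = 18*irrigation - 71.
Solve 18*irrigation - 71 = 55: irrigation = (55 + 71) / 18 = 7.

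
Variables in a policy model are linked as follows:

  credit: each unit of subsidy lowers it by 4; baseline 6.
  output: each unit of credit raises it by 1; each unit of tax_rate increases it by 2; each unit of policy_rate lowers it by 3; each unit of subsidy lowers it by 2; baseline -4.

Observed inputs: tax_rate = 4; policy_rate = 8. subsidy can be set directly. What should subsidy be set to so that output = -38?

Substituting into the output equation gives output = -6*subsidy - 14.
Solve -6*subsidy - 14 = -38: subsidy = (-38 + 14) / -6 = 4.

subsidy = 4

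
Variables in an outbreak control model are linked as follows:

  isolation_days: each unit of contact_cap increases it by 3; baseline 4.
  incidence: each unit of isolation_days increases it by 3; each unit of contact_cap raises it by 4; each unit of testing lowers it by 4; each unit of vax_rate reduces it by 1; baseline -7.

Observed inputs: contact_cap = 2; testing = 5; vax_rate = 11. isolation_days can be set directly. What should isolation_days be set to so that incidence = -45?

Intervening on isolation_days fixes its value directly, overriding its dependence on contact_cap.
Substituting into the incidence equation gives incidence = 3*isolation_days - 30.
Solve 3*isolation_days - 30 = -45: isolation_days = (-45 + 30) / 3 = -5.

isolation_days = -5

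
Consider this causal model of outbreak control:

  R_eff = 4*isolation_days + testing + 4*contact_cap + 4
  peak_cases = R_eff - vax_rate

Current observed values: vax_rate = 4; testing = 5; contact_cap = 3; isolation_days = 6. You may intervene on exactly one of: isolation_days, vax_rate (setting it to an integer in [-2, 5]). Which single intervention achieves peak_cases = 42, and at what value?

Intervening on isolation_days: peak_cases = 4*isolation_days + 17. Reaching 42 requires isolation_days = 25/4, not an integer.
Intervening on vax_rate: with other inputs at their observed values, peak_cases = -vax_rate + 45. Solving for 42 gives vax_rate = 3, within [-2, 5].

set vax_rate = 3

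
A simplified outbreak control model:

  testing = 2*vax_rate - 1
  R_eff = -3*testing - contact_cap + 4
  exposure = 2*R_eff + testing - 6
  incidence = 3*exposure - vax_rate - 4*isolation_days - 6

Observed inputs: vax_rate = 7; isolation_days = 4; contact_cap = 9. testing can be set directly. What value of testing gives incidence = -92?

testing = 1

Intervening on testing fixes its value directly, overriding its dependence on vax_rate.
Substituting into the R_eff equation gives R_eff = -3*testing - 5.
Substituting into the exposure equation gives exposure = -5*testing - 16.
Substituting into the incidence equation gives incidence = -15*testing - 77.
Solve -15*testing - 77 = -92: testing = (-92 + 77) / -15 = 1.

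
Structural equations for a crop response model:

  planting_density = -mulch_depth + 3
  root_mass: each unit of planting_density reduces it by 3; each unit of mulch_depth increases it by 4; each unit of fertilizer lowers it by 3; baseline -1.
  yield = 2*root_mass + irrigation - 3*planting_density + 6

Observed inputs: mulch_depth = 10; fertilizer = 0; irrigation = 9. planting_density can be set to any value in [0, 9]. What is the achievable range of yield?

Intervening on planting_density fixes its value directly, overriding its dependence on mulch_depth.
Substituting into the root_mass equation gives root_mass = -3*planting_density + 39.
Substituting into the yield equation gives yield = -9*planting_density + 93.
Linear in planting_density, so extremes are at the endpoints: planting_density = 0 gives yield = 93; planting_density = 9 gives yield = 12.

12 to 93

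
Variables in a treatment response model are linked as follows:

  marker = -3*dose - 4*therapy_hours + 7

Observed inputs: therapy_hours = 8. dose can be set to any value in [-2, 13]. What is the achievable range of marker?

-64 to -19

Substituting into the marker equation gives marker = -3*dose - 25.
Linear in dose, so extremes are at the endpoints: dose = -2 gives marker = -19; dose = 13 gives marker = -64.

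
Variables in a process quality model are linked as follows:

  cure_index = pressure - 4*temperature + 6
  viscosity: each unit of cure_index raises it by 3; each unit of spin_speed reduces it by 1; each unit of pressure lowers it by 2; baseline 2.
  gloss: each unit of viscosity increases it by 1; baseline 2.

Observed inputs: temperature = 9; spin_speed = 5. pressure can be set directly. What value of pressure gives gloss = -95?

Substituting into the cure_index equation gives cure_index = pressure - 30.
So viscosity = pressure - 93.
So gloss = pressure - 91.
Solve pressure - 91 = -95: pressure = (-95 + 91) / 1 = -4.

pressure = -4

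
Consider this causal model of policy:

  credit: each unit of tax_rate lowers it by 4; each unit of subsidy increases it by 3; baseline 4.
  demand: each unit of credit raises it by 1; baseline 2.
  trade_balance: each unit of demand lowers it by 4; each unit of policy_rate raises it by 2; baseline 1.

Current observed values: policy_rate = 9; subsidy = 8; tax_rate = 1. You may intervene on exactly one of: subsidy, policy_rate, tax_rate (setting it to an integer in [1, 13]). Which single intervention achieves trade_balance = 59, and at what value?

set tax_rate = 10

Intervening on subsidy: trade_balance = -12*subsidy + 11. Reaching 59 requires subsidy = -4, outside [1, 13].
Intervening on policy_rate: trade_balance = 2*policy_rate - 103. Reaching 59 requires policy_rate = 81, outside [1, 13].
Intervening on tax_rate: with other inputs at their observed values, trade_balance = 16*tax_rate - 101. Solving for 59 gives tax_rate = 10, within [1, 13].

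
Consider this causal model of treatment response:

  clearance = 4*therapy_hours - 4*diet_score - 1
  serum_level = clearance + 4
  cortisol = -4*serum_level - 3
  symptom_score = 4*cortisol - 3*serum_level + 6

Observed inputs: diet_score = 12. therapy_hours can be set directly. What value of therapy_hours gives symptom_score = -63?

Substituting into the clearance equation gives clearance = 4*therapy_hours - 49.
This gives serum_level = 4*therapy_hours - 45.
cortisol becomes -16*therapy_hours + 177.
This gives symptom_score = -76*therapy_hours + 849.
Solve -76*therapy_hours + 849 = -63: therapy_hours = (-63 - 849) / -76 = 12.

therapy_hours = 12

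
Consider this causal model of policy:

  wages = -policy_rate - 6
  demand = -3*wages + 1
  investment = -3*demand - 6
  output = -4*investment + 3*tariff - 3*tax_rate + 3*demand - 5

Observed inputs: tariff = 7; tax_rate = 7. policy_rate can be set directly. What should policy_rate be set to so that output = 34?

Substituting into the demand equation gives demand = 3*policy_rate + 19.
This gives investment = -9*policy_rate - 63.
Substituting into the output equation gives output = 45*policy_rate + 304.
Solve 45*policy_rate + 304 = 34: policy_rate = (34 - 304) / 45 = -6.

policy_rate = -6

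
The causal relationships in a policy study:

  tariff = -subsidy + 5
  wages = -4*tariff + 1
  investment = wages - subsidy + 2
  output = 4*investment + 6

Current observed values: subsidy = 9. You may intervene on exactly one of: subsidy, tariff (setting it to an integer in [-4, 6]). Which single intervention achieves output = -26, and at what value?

Intervening on subsidy: with other inputs at their observed values, output = 12*subsidy - 62. Solving for -26 gives subsidy = 3, within [-4, 6].
Intervening on tariff: output = -16*tariff - 18. Reaching -26 requires tariff = 1/2, not an integer.

set subsidy = 3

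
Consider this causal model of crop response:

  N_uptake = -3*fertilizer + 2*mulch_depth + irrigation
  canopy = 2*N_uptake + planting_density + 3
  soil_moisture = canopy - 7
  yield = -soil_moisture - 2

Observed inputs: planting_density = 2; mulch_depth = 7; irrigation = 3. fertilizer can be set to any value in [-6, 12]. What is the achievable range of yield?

Substituting into the N_uptake equation gives N_uptake = -3*fertilizer + 17.
So canopy = -6*fertilizer + 39.
soil_moisture becomes -6*fertilizer + 32.
Substituting into the yield equation gives yield = 6*fertilizer - 34.
Linear in fertilizer, so extremes are at the endpoints: fertilizer = -6 gives yield = -70; fertilizer = 12 gives yield = 38.

-70 to 38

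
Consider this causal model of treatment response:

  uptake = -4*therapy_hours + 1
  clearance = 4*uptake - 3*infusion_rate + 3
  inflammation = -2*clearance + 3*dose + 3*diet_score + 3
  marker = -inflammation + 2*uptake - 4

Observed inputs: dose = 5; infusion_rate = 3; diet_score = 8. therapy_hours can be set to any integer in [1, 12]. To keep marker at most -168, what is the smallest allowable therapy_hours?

Substituting into the clearance equation gives clearance = -16*therapy_hours - 2.
Substituting into the inflammation equation gives inflammation = 32*therapy_hours + 46.
This gives marker = -40*therapy_hours - 48.
Require -40*therapy_hours - 48 ≤ -168, so therapy_hours ≥ 3.
The smallest integer in [1, 12] satisfying this is 3.

therapy_hours = 3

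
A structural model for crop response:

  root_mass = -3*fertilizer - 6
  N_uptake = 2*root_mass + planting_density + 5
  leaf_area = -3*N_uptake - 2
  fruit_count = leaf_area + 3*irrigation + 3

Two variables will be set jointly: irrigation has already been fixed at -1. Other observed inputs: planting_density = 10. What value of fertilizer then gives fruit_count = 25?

fertilizer = 2

With irrigation held at -1:
Substituting into the N_uptake equation gives N_uptake = -6*fertilizer + 3.
This gives leaf_area = 18*fertilizer - 11.
Substituting into the fruit_count equation gives fruit_count = 18*fertilizer - 11.
Solve 18*fertilizer - 11 = 25: fertilizer = (25 + 11) / 18 = 2.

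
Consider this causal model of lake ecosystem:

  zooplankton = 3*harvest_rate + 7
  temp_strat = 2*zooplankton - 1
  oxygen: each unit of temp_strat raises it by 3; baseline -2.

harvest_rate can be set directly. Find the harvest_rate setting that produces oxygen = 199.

Substituting into the temp_strat equation gives temp_strat = 6*harvest_rate + 13.
Substituting into the oxygen equation gives oxygen = 18*harvest_rate + 37.
Solve 18*harvest_rate + 37 = 199: harvest_rate = (199 - 37) / 18 = 9.

harvest_rate = 9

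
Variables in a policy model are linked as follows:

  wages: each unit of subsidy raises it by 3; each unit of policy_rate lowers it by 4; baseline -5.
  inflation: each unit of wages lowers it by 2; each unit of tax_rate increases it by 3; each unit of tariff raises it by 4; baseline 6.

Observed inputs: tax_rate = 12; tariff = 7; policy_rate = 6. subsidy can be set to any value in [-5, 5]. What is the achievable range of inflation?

98 to 158

Substituting into the wages equation gives wages = 3*subsidy - 29.
Substituting into the inflation equation gives inflation = -6*subsidy + 128.
Linear in subsidy, so extremes are at the endpoints: subsidy = -5 gives inflation = 158; subsidy = 5 gives inflation = 98.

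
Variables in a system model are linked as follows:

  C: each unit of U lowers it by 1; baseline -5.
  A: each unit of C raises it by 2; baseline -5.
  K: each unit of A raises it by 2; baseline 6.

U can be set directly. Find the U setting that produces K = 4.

Substituting into the A equation gives A = -2*U - 15.
Substituting into the K equation gives K = -4*U - 24.
Solve -4*U - 24 = 4: U = (4 + 24) / -4 = -7.

U = -7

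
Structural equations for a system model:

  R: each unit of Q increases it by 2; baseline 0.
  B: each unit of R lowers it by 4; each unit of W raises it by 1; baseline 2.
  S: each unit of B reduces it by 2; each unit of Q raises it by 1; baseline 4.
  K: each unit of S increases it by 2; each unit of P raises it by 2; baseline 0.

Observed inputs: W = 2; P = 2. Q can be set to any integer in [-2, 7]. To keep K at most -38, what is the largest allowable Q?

Substituting into the B equation gives B = -8*Q + 4.
This gives S = 17*Q - 4.
This gives K = 34*Q - 4.
Require 34*Q - 4 ≤ -38, so Q ≤ -1.
The largest integer in [-2, 7] satisfying this is -1.

Q = -1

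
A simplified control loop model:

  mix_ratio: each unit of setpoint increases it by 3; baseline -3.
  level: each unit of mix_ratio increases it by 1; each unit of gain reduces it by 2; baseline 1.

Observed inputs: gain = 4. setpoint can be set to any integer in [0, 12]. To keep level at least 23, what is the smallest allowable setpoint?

setpoint = 11

Substituting into the level equation gives level = 3*setpoint - 10.
Require 3*setpoint - 10 ≥ 23, so setpoint ≥ 11.
The smallest integer in [0, 12] satisfying this is 11.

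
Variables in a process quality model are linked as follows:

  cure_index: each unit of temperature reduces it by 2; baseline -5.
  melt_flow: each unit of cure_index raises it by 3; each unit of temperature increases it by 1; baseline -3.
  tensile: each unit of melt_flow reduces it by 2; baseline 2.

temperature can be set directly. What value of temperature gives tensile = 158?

temperature = 12

Substituting into the melt_flow equation gives melt_flow = -5*temperature - 18.
Substituting into the tensile equation gives tensile = 10*temperature + 38.
Solve 10*temperature + 38 = 158: temperature = (158 - 38) / 10 = 12.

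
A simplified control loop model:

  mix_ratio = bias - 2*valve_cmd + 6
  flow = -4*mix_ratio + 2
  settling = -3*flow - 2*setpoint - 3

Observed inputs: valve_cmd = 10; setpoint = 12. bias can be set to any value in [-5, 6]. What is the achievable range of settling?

-261 to -129

Substituting into the mix_ratio equation gives mix_ratio = bias - 14.
So flow = -4*bias + 58.
This gives settling = 12*bias - 201.
Linear in bias, so extremes are at the endpoints: bias = -5 gives settling = -261; bias = 6 gives settling = -129.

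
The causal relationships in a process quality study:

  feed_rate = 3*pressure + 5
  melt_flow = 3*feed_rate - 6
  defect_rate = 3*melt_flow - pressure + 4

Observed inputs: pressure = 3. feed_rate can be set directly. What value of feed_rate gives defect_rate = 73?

feed_rate = 10

Intervening on feed_rate fixes its value directly, overriding its dependence on pressure.
Substituting into the defect_rate equation gives defect_rate = 9*feed_rate - 17.
Solve 9*feed_rate - 17 = 73: feed_rate = (73 + 17) / 9 = 10.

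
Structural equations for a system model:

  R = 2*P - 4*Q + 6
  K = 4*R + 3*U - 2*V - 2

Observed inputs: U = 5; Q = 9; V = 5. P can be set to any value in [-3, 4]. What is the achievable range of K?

-141 to -85

Substituting into the R equation gives R = 2*P - 30.
Substituting into the K equation gives K = 8*P - 117.
Linear in P, so extremes are at the endpoints: P = -3 gives K = -141; P = 4 gives K = -85.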